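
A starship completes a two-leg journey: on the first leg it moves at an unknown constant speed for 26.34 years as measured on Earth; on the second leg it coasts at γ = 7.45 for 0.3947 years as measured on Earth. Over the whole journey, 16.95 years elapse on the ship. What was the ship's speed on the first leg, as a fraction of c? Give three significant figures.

Leg 1: speed unknown; τ_1 = 26.34/γ_1.
Leg 2: γ = 7.45; τ_2 = 0.3947/7.450 = 0.05298 years.
Total proper time: τ_1 + 0.05298 = 16.95, so τ_1 = 16.95 − 0.05298 = 16.90 years.
γ_1 = 26.34/16.90 = 1.559; β = √(1 − 1/γ²) = √0.5885.

β = 0.767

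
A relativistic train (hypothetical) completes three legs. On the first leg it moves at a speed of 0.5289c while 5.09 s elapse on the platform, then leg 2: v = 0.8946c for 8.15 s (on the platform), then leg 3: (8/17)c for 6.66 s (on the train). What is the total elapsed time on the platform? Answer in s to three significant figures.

Δt = 20.8 s

Leg 1: 5.09 s is already measured on the platform.
Leg 2: 8.15 s is already measured on the platform.
Leg 3: γ = 1/√(1 − (8/17)²) = 17/15 ≈ 1.133; Δt_3 = 1.133 × 6.66 = 7.548 s.
Total: 5.090 + 8.150 + 7.548 s.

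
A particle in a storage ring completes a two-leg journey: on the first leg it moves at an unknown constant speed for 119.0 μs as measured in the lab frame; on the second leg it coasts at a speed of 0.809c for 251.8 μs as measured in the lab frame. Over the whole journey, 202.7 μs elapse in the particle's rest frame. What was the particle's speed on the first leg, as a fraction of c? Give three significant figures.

β = 0.888

Leg 1: speed unknown; τ_1 = 119.0/γ_1.
Leg 2: γ = 1/√(1 − 0.809²) = 1/√0.3455 = 1.701; τ_2 = 251.8/1.701 = 148.0 μs.
Total proper time: τ_1 + 148.0 = 202.7, so τ_1 = 202.7 − 148.0 = 54.69 μs.
γ_1 = 119.0/54.69 = 2.176; β = √(1 − 1/γ²) = √0.7888.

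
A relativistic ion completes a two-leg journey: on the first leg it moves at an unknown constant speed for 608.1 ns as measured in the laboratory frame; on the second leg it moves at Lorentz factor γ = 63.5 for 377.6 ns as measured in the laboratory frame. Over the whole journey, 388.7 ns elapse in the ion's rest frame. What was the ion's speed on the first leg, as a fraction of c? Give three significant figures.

Leg 1: speed unknown; τ_1 = 608.1/γ_1.
Leg 2: γ = 63.5; τ_2 = 377.6/63.50 = 5.946 ns.
Total proper time: τ_1 + 5.946 = 388.7, so τ_1 = 388.7 − 5.946 = 382.8 ns.
γ_1 = 608.1/382.8 = 1.589; β = √(1 − 1/γ²) = √0.6038.

β = 0.777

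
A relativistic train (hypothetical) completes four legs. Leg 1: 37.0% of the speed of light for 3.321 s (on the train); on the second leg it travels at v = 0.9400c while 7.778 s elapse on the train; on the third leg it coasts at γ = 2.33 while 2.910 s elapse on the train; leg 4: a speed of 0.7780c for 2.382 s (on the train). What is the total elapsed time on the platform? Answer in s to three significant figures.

Δt = 36.9 s

Leg 1: β = 0.370; γ = 1/√(1 − 0.370²) = 1/√0.8631 = 1.076; Δt_1 = 1.076 × 3.321 = 3.575 s.
Leg 2: γ = 1/√(1 − 0.9400²) = 1/√0.1164 = 2.931; Δt_2 = 2.931 × 7.778 = 22.80 s.
Leg 3: γ = 2.33; Δt_3 = 2.330 × 2.910 = 6.780 s.
Leg 4: γ = 1/√(1 − 0.7780²) = 1/√0.3947 = 1.592; Δt_4 = 1.592 × 2.382 = 3.791 s.
Total: 3.575 + 22.80 + 6.780 + 3.791 s.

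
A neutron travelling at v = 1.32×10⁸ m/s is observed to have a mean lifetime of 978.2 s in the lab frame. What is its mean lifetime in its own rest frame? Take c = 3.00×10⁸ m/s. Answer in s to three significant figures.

τ₀ = 878 s

β = 1.32×10⁸/3.00×10⁸ = 0.4400; γ = 1/√(1 − 0.4400²) = 1.114
The lab-frame lifetime is the dilated interval; the proper lifetime is τ₀ = Δt/γ = 978.2/1.114 s.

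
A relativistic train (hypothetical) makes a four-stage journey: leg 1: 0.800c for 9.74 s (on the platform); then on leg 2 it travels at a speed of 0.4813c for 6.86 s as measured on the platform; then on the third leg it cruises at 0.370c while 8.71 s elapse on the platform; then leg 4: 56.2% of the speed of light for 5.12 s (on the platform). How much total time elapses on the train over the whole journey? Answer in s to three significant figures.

Leg 1: γ = 1/√(1 − 0.800²) = 5/3 ≈ 1.667; τ_1 = 9.74/1.667 = 5.844 s.
Leg 2: γ = 1/√(1 − 0.4813²) = 1/√0.7684 = 1.141; τ_2 = 6.86/1.141 = 6.013 s.
Leg 3: γ = 1/√(1 − 0.370²) = 1/√0.8631 = 1.076; τ_3 = 8.71/1.076 = 8.092 s.
Leg 4: β = 0.562; γ = 1/√(1 − 0.562²) = 1/√0.6842 = 1.209; τ_4 = 5.12/1.209 = 4.235 s.
Total: 5.844 + 6.013 + 8.092 + 4.235 s.

τ = 24.2 s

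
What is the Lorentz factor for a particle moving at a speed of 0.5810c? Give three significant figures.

γ = 1.23

γ = 1/√(1 − 0.5810²) = 1/√0.6624 = 1.229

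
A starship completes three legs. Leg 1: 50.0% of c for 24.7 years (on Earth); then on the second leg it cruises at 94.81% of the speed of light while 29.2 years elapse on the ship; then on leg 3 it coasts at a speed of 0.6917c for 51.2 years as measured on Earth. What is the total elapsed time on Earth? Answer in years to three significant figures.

Leg 1: 24.7 years is already measured on Earth.
Leg 2: β = 0.9481; γ = 1/√(1 − 0.9481²) = 1/√0.1011 = 3.145; Δt_2 = 3.145 × 29.2 = 91.83 years.
Leg 3: 51.2 years is already measured on Earth.
Total: 24.70 + 91.83 + 51.20 years.

Δt = 168 years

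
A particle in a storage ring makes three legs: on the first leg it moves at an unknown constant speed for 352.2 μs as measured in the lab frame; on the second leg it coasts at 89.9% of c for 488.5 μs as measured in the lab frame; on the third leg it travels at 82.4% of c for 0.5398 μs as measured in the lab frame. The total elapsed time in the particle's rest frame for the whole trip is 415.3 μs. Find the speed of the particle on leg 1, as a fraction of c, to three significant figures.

Leg 1: speed unknown; τ_1 = 352.2/γ_1.
Leg 2: β = 0.899; γ = 1/√(1 − 0.899²) = 1/√0.1918 = 2.283; τ_2 = 488.5/2.283 = 213.9 μs.
Leg 3: β = 0.824; γ = 1/√(1 − 0.824²) = 1/√0.3210 = 1.765; τ_3 = 0.5398/1.765 = 0.3058 μs.
Total proper time: τ_1 + 213.9 + 0.3058 = 415.3, so τ_1 = 415.3 − 214.2 = 201.1 μs.
γ_1 = 352.2/201.1 = 1.752; β = √(1 − 1/γ²) = √0.6741.

β = 0.821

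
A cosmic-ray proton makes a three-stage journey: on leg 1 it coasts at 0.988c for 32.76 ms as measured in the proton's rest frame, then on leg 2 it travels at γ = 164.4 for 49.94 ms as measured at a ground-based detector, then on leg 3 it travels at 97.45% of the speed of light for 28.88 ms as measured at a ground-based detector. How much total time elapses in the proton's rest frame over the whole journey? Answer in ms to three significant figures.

Leg 1: 32.76 ms is already measured in the proton's rest frame.
Leg 2: γ = 164.4; τ_2 = 49.94/164.4 = 0.3038 ms.
Leg 3: β = 0.9745; γ = 1/√(1 − 0.9745²) = 1/√0.05035 = 4.457; τ_3 = 28.88/4.457 = 6.480 ms.
Total: 32.76 + 0.3038 + 6.480 ms.

τ = 39.5 ms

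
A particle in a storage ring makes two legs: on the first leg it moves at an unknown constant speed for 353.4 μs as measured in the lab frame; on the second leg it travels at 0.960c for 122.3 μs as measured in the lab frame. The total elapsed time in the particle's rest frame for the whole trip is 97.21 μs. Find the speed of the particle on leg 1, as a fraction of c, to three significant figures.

Leg 1: speed unknown; τ_1 = 353.4/γ_1.
Leg 2: γ = 1/√(1 − 0.960²) = 25/7 ≈ 3.571; τ_2 = 122.3/3.571 = 34.24 μs.
Total proper time: τ_1 + 34.24 = 97.21, so τ_1 = 97.21 − 34.24 = 62.97 μs.
γ_1 = 353.4/62.97 = 5.613; β = √(1 − 1/γ²) = √0.9683.

β = 0.984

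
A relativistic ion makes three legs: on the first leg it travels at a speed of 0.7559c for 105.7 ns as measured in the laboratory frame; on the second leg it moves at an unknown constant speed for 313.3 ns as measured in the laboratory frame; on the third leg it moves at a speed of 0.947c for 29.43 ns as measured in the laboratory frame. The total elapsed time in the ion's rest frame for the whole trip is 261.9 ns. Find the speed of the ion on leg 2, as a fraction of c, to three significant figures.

β = 0.811

Leg 1: γ = 1/√(1 − 0.7559²) = 1/√0.4286 = 1.527; τ_1 = 105.7/1.527 = 69.20 ns.
Leg 2: speed unknown; τ_2 = 313.3/γ_2.
Leg 3: γ = 1/√(1 − 0.947²) = 1/√0.1032 = 3.113; τ_3 = 29.43/3.113 = 9.454 ns.
Total proper time: 69.20 + τ_2 + 9.454 = 261.9, so τ_2 = 261.9 − 78.65 = 183.2 ns.
γ_2 = 313.3/183.2 = 1.710; β = √(1 − 1/γ²) = √0.6579.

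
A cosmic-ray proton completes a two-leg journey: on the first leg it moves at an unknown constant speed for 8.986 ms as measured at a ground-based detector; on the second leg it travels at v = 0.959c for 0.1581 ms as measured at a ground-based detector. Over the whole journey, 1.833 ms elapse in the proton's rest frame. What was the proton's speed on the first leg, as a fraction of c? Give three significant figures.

β = 0.980

Leg 1: speed unknown; τ_1 = 8.986/γ_1.
Leg 2: γ = 1/√(1 − 0.959²) = 1/√0.08032 = 3.529; τ_2 = 0.1581/3.529 = 0.04481 ms.
Total proper time: τ_1 + 0.04481 = 1.833, so τ_1 = 1.833 − 0.04481 = 1.788 ms.
γ_1 = 8.986/1.788 = 5.025; β = √(1 − 1/γ²) = √0.9604.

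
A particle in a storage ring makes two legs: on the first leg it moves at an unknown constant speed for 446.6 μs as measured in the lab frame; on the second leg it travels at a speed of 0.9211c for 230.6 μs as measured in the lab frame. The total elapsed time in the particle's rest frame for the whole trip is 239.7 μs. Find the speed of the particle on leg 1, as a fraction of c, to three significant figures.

Leg 1: speed unknown; τ_1 = 446.6/γ_1.
Leg 2: γ = 1/√(1 − 0.9211²) = 1/√0.1516 = 2.569; τ_2 = 230.6/2.569 = 89.78 μs.
Total proper time: τ_1 + 89.78 = 239.7, so τ_1 = 239.7 − 89.78 = 149.9 μs.
γ_1 = 446.6/149.9 = 2.979; β = √(1 − 1/γ²) = √0.8873.

β = 0.942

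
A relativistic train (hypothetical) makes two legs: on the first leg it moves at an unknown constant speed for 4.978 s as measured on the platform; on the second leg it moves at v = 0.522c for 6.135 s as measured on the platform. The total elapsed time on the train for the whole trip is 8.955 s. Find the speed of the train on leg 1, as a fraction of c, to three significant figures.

β = 0.664

Leg 1: speed unknown; τ_1 = 4.978/γ_1.
Leg 2: γ = 1/√(1 − 0.522²) = 1/√0.7275 = 1.172; τ_2 = 6.135/1.172 = 5.233 s.
Total proper time: τ_1 + 5.233 = 8.955, so τ_1 = 8.955 − 5.233 = 3.722 s.
γ_1 = 4.978/3.722 = 1.337; β = √(1 − 1/γ²) = √0.4409.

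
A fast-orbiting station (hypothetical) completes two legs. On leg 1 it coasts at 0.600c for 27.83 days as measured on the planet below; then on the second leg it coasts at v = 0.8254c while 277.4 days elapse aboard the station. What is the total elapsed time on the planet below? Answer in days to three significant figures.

Δt = 519 days

Leg 1: 27.83 days is already measured on the planet below.
Leg 2: γ = 1/√(1 − 0.8254²) = 1/√0.3187 = 1.771; Δt_2 = 1.771 × 277.4 = 491.4 days.
Total: 27.83 + 491.4 days.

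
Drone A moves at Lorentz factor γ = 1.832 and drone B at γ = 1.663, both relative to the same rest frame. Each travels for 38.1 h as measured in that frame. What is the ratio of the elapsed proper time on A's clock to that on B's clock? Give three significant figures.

τ_A/τ_B = 0.908

A: γ = 1.832. B: γ = 1.663.
τ_A/τ_B = γ_B/γ_A = 1.663/1.832 = 0.9078, so τ_A/τ_B = 0.9078.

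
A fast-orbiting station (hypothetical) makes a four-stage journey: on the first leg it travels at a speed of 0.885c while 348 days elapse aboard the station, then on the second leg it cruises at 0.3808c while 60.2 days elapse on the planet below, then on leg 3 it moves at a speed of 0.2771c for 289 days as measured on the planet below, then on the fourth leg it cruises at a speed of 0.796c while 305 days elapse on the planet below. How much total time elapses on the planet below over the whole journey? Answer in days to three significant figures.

Δt = 1400 days

Leg 1: γ = 1/√(1 − 0.885²) = 1/√0.2168 = 2.148; Δt_1 = 2.148 × 348 = 747.4 days.
Leg 2: 60.2 days is already measured on the planet below.
Leg 3: 289 days is already measured on the planet below.
Leg 4: 305 days is already measured on the planet below.
Total: 747.4 + 60.20 + 289.0 + 305.0 days.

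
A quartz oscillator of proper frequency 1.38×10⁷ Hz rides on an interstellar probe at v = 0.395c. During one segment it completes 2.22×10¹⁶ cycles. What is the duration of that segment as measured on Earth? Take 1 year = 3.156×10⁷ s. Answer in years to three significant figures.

γ = 1/√(1 − 0.395²) = 1/√0.8440 = 1.089
Proper time for N cycles: τ = N/f = 2.22×10¹⁶/(1.38×10⁷) = 1.609×10⁹ s = 50.97 years.
Lab-frame duration Δt = γτ = 1.089 × 50.97 = 55.48 years.

Δt = 55.5 years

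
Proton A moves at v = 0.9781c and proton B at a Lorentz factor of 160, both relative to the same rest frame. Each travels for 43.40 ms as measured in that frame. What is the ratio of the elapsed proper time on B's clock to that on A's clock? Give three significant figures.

τ_B/τ_A = 0.0300

A: γ = 1/√(1 − 0.9781²) = 1/√0.04332 = 4.805. B: γ = 160.
τ_A/τ_B = γ_B/γ_A = 160.0/4.805 = 33.30, so τ_B/τ_A = 0.03003.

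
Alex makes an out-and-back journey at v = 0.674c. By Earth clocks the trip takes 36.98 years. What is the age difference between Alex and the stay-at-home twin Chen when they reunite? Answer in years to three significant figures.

γ = 1/√(1 − 0.674²) = 1/√0.5457 = 1.354
Alex's elapsed proper time: τ = 36.98/1.354 = 27.32 years.
Age gap = Δt − τ = 36.98 − 27.32 years.

Δt − τ = 9.66 years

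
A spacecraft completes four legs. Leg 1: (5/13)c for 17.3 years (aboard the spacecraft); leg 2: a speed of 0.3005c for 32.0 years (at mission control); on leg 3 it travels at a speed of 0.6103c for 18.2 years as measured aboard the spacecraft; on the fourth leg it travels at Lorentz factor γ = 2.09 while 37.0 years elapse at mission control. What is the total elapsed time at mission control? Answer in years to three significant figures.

Δt = 111 years

Leg 1: γ = 1/√(1 − (5/13)²) = 13/12 ≈ 1.083; Δt_1 = 1.083 × 17.3 = 18.74 years.
Leg 2: 32.0 years is already measured at mission control.
Leg 3: γ = 1/√(1 − 0.6103²) = 1/√0.6275 = 1.262; Δt_3 = 1.262 × 18.2 = 22.97 years.
Leg 4: 37.0 years is already measured at mission control.
Total: 18.74 + 32.00 + 22.97 + 37.00 years.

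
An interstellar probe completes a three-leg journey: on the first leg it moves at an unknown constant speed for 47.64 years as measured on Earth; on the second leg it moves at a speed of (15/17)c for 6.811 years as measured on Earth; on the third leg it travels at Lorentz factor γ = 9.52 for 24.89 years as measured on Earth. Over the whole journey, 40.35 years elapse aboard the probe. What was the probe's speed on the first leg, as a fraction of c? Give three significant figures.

β = 0.689

Leg 1: speed unknown; τ_1 = 47.64/γ_1.
Leg 2: γ = 1/√(1 − (15/17)²) = 17/8 = 2.125; τ_2 = 6.811/2.125 = 3.205 years.
Leg 3: γ = 9.52; τ_3 = 24.89/9.520 = 2.614 years.
Total proper time: τ_1 + 3.205 + 2.614 = 40.35, so τ_1 = 40.35 − 5.820 = 34.53 years.
γ_1 = 47.64/34.53 = 1.380; β = √(1 − 1/γ²) = √0.4746.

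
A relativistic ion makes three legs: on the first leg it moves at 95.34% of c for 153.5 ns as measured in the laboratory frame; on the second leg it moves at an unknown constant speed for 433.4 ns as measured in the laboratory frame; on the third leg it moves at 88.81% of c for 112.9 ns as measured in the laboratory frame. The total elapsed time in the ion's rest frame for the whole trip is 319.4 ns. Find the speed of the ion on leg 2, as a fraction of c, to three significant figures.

Leg 1: β = 0.9534; γ = 1/√(1 − 0.9534²) = 1/√0.09103 = 3.314; τ_1 = 153.5/3.314 = 46.31 ns.
Leg 2: speed unknown; τ_2 = 433.4/γ_2.
Leg 3: β = 0.8881; γ = 1/√(1 − 0.8881²) = 1/√0.2113 = 2.176; τ_3 = 112.9/2.176 = 51.89 ns.
Total proper time: 46.31 + τ_2 + 51.89 = 319.4, so τ_2 = 319.4 − 98.21 = 221.2 ns.
γ_2 = 433.4/221.2 = 1.959; β = √(1 − 1/γ²) = √0.7395.

β = 0.860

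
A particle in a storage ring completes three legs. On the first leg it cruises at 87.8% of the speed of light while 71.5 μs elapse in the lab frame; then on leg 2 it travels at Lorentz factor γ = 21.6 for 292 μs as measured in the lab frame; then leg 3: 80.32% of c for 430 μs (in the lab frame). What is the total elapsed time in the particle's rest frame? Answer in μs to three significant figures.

τ = 304 μs

Leg 1: β = 0.878; γ = 1/√(1 − 0.878²) = 1/√0.2291 = 2.089; τ_1 = 71.5/2.089 = 34.22 μs.
Leg 2: γ = 21.6; τ_2 = 292/21.60 = 13.52 μs.
Leg 3: β = 0.8032; γ = 1/√(1 − 0.8032²) = 1/√0.3549 = 1.679; τ_3 = 430/1.679 = 256.2 μs.
Total: 34.22 + 13.52 + 256.2 μs.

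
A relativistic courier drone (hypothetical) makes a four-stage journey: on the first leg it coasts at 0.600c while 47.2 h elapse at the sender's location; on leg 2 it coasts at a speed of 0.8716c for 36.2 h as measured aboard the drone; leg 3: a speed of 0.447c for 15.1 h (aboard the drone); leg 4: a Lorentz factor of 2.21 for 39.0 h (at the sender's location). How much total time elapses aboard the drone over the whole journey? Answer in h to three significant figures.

τ = 107 h

Leg 1: γ = 1/√(1 − 0.600²) = 5/4 = 1.250; τ_1 = 47.2/1.250 = 37.76 h.
Leg 2: 36.2 h is already measured aboard the drone.
Leg 3: 15.1 h is already measured aboard the drone.
Leg 4: γ = 2.21; τ_4 = 39.0/2.210 = 17.65 h.
Total: 37.76 + 36.20 + 15.10 + 17.65 h.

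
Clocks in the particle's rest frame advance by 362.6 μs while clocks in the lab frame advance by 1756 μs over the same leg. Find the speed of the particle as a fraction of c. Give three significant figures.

The proper time is measured in the particle's rest frame (both events occur at the particle's location); Δt is measured in the lab frame. γ = Δt/τ = 1756/362.6 = 4.843.
β = √(1 − 1/γ²) = √(1 − 0.04264) = √0.9574

β = 0.978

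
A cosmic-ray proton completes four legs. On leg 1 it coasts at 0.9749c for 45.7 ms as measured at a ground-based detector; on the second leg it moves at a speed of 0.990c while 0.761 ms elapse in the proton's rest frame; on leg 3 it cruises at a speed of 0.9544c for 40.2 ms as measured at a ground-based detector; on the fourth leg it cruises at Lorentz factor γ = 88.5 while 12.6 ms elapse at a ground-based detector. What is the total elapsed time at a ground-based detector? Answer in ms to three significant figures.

Leg 1: 45.7 ms is already measured at a ground-based detector.
Leg 2: γ = 1/√(1 − 0.990²) = 1/√0.01990 = 7.089; Δt_2 = 7.089 × 0.761 = 5.395 ms.
Leg 3: 40.2 ms is already measured at a ground-based detector.
Leg 4: 12.6 ms is already measured at a ground-based detector.
Total: 45.70 + 5.395 + 40.20 + 12.60 ms.

Δt = 104 ms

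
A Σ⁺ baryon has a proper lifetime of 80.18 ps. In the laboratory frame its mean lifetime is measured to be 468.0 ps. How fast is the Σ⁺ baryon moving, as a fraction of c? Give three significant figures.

γ = Δt/τ₀ = 468.0/80.18 = 5.837
β = √(1 − 1/γ²) = √(1 − 0.02935) = √0.9706

β = 0.985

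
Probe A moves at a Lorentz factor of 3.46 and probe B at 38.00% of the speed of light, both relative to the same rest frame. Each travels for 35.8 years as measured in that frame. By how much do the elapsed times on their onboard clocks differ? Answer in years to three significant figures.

|τ_A − τ_B| = 22.8 years

A: γ = 3.46; τ_A = 35.8/3.460 = 10.35 years.
B: β = 0.3800; γ = 1/√(1 − 0.3800²) = 1/√0.8556 = 1.081; τ_B = 35.8/1.081 = 33.11 years.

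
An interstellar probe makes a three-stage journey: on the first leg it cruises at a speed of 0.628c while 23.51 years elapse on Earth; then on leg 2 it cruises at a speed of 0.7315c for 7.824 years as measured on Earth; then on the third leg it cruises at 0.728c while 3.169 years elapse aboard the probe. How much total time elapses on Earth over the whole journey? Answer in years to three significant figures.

Δt = 36.0 years

Leg 1: 23.51 years is already measured on Earth.
Leg 2: 7.824 years is already measured on Earth.
Leg 3: γ = 1/√(1 − 0.728²) = 1/√0.4700 = 1.459; Δt_3 = 1.459 × 3.169 = 4.622 years.
Total: 23.51 + 7.824 + 4.622 years.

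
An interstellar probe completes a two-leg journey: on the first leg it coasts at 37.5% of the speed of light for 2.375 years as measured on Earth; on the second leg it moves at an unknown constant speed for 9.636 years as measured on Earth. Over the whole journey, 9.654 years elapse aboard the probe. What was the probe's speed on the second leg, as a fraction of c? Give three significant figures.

Leg 1: β = 0.375; γ = 1/√(1 − 0.375²) = 1/√0.8594 = 1.079; τ_1 = 2.375/1.079 = 2.202 years.
Leg 2: speed unknown; τ_2 = 9.636/γ_2.
Total proper time: 2.202 + τ_2 = 9.654, so τ_2 = 9.654 − 2.202 = 7.452 years.
γ_2 = 9.636/7.452 = 1.293; β = √(1 − 1/γ²) = √0.4019.

β = 0.634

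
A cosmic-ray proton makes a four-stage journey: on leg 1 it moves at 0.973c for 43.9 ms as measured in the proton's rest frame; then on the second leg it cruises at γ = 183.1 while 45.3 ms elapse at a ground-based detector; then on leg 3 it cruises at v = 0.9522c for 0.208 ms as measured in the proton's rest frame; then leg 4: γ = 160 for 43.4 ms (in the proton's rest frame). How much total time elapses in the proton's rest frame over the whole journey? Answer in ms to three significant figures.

Leg 1: 43.9 ms is already measured in the proton's rest frame.
Leg 2: γ = 183.1; τ_2 = 45.3/183.1 = 0.2474 ms.
Leg 3: 0.208 ms is already measured in the proton's rest frame.
Leg 4: 43.4 ms is already measured in the proton's rest frame.
Total: 43.90 + 0.2474 + 0.2080 + 43.40 ms.

τ = 87.8 ms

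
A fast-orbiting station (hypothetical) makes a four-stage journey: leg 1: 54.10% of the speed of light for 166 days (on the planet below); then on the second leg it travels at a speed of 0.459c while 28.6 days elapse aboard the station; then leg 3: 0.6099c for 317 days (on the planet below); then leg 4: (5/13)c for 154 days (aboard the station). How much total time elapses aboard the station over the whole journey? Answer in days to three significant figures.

Leg 1: β = 0.5410; γ = 1/√(1 − 0.5410²) = 1/√0.7073 = 1.189; τ_1 = 166/1.189 = 139.6 days.
Leg 2: 28.6 days is already measured aboard the station.
Leg 3: γ = 1/√(1 − 0.6099²) = 1/√0.6280 = 1.262; τ_3 = 317/1.262 = 251.2 days.
Leg 4: 154 days is already measured aboard the station.
Total: 139.6 + 28.60 + 251.2 + 154.0 days.

τ = 573 days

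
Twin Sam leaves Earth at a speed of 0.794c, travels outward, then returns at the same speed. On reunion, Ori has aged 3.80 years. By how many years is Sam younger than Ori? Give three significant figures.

Δt − τ = 1.49 years

γ = 1/√(1 − 0.794²) = 1/√0.3696 = 1.645
Sam's elapsed proper time: τ = 3.80/1.645 = 2.310 years.
Age gap = Δt − τ = 3.80 − 2.310 years.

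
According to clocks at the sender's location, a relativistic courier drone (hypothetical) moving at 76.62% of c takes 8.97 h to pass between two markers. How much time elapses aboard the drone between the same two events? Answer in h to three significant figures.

τ = 5.76 h

β = 0.7662; γ = 1/√(1 − 0.7662²) = 1/√0.4129 = 1.556
The interval measured at the sender's location is the dilated one; the clock aboard the drone measures the proper time τ = Δt/γ = 8.97/1.556 h.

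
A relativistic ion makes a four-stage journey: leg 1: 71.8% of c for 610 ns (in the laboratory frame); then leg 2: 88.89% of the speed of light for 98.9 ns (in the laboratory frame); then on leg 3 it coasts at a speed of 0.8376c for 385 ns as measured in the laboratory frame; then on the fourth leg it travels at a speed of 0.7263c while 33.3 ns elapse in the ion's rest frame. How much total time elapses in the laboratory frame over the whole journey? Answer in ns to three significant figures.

Δt = 1140 ns

Leg 1: 610 ns is already measured in the laboratory frame.
Leg 2: 98.9 ns is already measured in the laboratory frame.
Leg 3: 385 ns is already measured in the laboratory frame.
Leg 4: γ = 1/√(1 − 0.7263²) = 1/√0.4725 = 1.455; Δt_4 = 1.455 × 33.3 = 48.44 ns.
Total: 610.0 + 98.90 + 385.0 + 48.44 ns.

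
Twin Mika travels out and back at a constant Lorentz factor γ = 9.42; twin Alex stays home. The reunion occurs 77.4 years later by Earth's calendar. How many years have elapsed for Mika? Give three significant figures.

τ = 8.22 years

γ = 9.42
Mika's clock measures proper time along the trip: τ = Δt/γ = 77.4/9.420 years.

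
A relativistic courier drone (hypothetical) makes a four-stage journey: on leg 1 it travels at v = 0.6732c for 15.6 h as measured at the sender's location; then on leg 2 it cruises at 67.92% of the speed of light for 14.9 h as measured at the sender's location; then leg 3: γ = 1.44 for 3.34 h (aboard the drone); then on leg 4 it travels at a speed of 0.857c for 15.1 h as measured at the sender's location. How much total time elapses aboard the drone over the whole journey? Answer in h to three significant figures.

τ = 33.6 h

Leg 1: γ = 1/√(1 − 0.6732²) = 1/√0.5468 = 1.352; τ_1 = 15.6/1.352 = 11.54 h.
Leg 2: β = 0.6792; γ = 1/√(1 − 0.6792²) = 1/√0.5387 = 1.362; τ_2 = 14.9/1.362 = 10.94 h.
Leg 3: 3.34 h is already measured aboard the drone.
Leg 4: γ = 1/√(1 − 0.857²) = 1/√0.2656 = 1.941; τ_4 = 15.1/1.941 = 7.781 h.
Total: 11.54 + 10.94 + 3.340 + 7.781 h.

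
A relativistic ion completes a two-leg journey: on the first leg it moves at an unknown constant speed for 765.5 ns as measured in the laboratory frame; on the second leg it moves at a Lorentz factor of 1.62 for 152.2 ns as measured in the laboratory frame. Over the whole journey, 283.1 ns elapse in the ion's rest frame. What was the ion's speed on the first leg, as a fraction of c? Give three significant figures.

β = 0.969

Leg 1: speed unknown; τ_1 = 765.5/γ_1.
Leg 2: γ = 1.62; τ_2 = 152.2/1.620 = 93.95 ns.
Total proper time: τ_1 + 93.95 = 283.1, so τ_1 = 283.1 − 93.95 = 189.1 ns.
γ_1 = 765.5/189.1 = 4.047; β = √(1 − 1/γ²) = √0.9389.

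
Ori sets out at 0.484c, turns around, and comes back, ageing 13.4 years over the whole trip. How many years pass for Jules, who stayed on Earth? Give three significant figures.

γ = 1/√(1 − 0.484²) = 1/√0.7657 = 1.143
Earth-frame duration is the dilated interval: Δt = γτ = 1.143 × 13.4 years.

Δt = 15.3 years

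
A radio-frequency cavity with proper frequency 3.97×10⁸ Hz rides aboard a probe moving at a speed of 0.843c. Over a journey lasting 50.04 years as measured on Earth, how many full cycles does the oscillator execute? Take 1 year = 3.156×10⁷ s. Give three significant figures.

γ = 1/√(1 − 0.843²) = 1/√0.2894 = 1.859
The oscillator's own cycle count is N = f × τ where τ is the proper time aboard the probe. τ = Δt/γ = 50.04/1.859 = 26.92 years = 8.495×10⁸ s.
N = 3.97×10⁸ × 8.495×10⁸ = 3.373×10¹⁷.

N = 3.37×10¹⁷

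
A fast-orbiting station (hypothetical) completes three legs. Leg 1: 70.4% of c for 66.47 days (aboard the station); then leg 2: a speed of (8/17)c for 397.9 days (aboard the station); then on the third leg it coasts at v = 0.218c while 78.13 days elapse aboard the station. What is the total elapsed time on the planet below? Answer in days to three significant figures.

Leg 1: β = 0.704; γ = 1/√(1 − 0.704²) = 1/√0.5044 = 1.408; Δt_1 = 1.408 × 66.47 = 93.59 days.
Leg 2: γ = 1/√(1 − (8/17)²) = 17/15 ≈ 1.133; Δt_2 = 1.133 × 397.9 = 451.0 days.
Leg 3: γ = 1/√(1 − 0.218²) = 1/√0.9525 = 1.025; Δt_3 = 1.025 × 78.13 = 80.06 days.
Total: 93.59 + 451.0 + 80.06 days.

Δt = 625 days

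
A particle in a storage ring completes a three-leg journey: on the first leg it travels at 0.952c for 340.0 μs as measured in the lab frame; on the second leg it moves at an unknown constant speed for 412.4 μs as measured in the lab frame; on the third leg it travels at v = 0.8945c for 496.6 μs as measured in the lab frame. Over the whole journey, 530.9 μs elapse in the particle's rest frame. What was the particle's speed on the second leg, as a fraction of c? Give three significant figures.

β = 0.868

Leg 1: γ = 1/√(1 − 0.952²) = 1/√0.09370 = 3.267; τ_1 = 340.0/3.267 = 104.1 μs.
Leg 2: speed unknown; τ_2 = 412.4/γ_2.
Leg 3: γ = 1/√(1 − 0.8945²) = 1/√0.1999 = 2.237; τ_3 = 496.6/2.237 = 222.0 μs.
Total proper time: 104.1 + τ_2 + 222.0 = 530.9, so τ_2 = 530.9 − 326.1 = 204.8 μs.
γ_2 = 412.4/204.8 = 2.014; β = √(1 − 1/γ²) = √0.7534.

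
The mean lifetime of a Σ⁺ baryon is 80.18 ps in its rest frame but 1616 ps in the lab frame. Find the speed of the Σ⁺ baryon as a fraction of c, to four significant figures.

v = 0.9988c

γ = Δt/τ₀ = 1616/80.18 = 20.15
β = √(1 − 1/γ²) = √(1 − 0.002462) = √0.9975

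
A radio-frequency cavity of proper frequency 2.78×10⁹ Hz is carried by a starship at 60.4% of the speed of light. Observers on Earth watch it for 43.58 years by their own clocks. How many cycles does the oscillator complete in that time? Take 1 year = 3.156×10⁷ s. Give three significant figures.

β = 0.604; γ = 1/√(1 − 0.604²) = 1/√0.6352 = 1.255
During 43.58 years of lab time, the oscillator's proper time advances by τ = Δt/γ = 43.58/1.255 = 34.73 years = 1.096×10⁹ s.
N = f × τ = 2.78×10⁹ × 1.096×10⁹ = 3.047×10¹⁸.

N = 3.05×10¹⁸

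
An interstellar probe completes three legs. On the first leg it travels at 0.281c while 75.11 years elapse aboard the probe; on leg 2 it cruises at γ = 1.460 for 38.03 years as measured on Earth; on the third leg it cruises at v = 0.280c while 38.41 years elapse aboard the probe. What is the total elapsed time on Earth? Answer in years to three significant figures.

Δt = 156 years

Leg 1: γ = 1/√(1 − 0.281²) = 1/√0.9210 = 1.042; Δt_1 = 1.042 × 75.11 = 78.26 years.
Leg 2: 38.03 years is already measured on Earth.
Leg 3: γ = 1/√(1 − 0.280²) = 1/√0.9216 = 1.042; Δt_3 = 1.042 × 38.41 = 40.01 years.
Total: 78.26 + 38.03 + 40.01 years.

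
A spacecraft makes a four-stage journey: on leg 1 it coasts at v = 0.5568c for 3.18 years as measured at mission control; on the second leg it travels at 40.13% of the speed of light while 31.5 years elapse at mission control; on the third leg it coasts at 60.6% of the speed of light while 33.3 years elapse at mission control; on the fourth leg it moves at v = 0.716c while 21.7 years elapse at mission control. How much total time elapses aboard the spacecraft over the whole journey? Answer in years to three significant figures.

Leg 1: γ = 1/√(1 − 0.5568²) = 1/√0.6900 = 1.204; τ_1 = 3.18/1.204 = 2.641 years.
Leg 2: β = 0.4013; γ = 1/√(1 − 0.4013²) = 1/√0.8390 = 1.092; τ_2 = 31.5/1.092 = 28.85 years.
Leg 3: β = 0.606; γ = 1/√(1 − 0.606²) = 1/√0.6328 = 1.257; τ_3 = 33.3/1.257 = 26.49 years.
Leg 4: γ = 1/√(1 − 0.716²) = 1/√0.4873 = 1.432; τ_4 = 21.7/1.432 = 15.15 years.
Total: 2.641 + 28.85 + 26.49 + 15.15 years.

τ = 73.1 years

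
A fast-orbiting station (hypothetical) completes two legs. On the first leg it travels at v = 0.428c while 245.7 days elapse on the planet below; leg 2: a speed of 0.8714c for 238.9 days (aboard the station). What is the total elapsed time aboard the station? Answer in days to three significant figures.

Leg 1: γ = 1/√(1 − 0.428²) = 1/√0.8168 = 1.106; τ_1 = 245.7/1.106 = 222.1 days.
Leg 2: 238.9 days is already measured aboard the station.
Total: 222.1 + 238.9 days.

τ = 461 days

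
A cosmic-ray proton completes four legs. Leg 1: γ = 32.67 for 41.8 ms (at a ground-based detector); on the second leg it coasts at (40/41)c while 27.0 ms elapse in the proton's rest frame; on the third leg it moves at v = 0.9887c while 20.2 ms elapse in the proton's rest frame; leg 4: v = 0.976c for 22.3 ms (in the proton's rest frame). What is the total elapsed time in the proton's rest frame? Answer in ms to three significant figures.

Leg 1: γ = 32.67; τ_1 = 41.8/32.67 = 1.279 ms.
Leg 2: 27.0 ms is already measured in the proton's rest frame.
Leg 3: 20.2 ms is already measured in the proton's rest frame.
Leg 4: 22.3 ms is already measured in the proton's rest frame.
Total: 1.279 + 27.00 + 20.20 + 22.30 ms.

τ = 70.8 ms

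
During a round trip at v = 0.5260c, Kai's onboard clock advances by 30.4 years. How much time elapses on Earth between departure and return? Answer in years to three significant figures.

Δt = 35.7 years

γ = 1/√(1 − 0.5260²) = 1/√0.7233 = 1.176
Earth-frame duration is the dilated interval: Δt = γτ = 1.176 × 30.4 years.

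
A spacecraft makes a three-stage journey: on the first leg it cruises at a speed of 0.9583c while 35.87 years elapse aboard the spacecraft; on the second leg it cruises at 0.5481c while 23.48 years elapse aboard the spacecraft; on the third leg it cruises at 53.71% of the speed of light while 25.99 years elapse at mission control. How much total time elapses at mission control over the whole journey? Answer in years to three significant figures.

Leg 1: γ = 1/√(1 − 0.9583²) = 1/√0.08166 = 3.499; Δt_1 = 3.499 × 35.87 = 125.5 years.
Leg 2: γ = 1/√(1 − 0.5481²) = 1/√0.6996 = 1.196; Δt_2 = 1.196 × 23.48 = 28.07 years.
Leg 3: 25.99 years is already measured at mission control.
Total: 125.5 + 28.07 + 25.99 years.

Δt = 180 years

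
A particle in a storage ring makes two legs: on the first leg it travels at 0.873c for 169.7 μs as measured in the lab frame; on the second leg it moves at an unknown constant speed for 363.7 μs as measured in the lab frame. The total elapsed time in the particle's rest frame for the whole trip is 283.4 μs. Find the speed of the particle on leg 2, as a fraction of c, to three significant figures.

Leg 1: γ = 1/√(1 − 0.873²) = 1/√0.2379 = 2.050; τ_1 = 169.7/2.050 = 82.77 μs.
Leg 2: speed unknown; τ_2 = 363.7/γ_2.
Total proper time: 82.77 + τ_2 = 283.4, so τ_2 = 283.4 − 82.77 = 200.6 μs.
γ_2 = 363.7/200.6 = 1.813; β = √(1 − 1/γ²) = √0.6957.

β = 0.834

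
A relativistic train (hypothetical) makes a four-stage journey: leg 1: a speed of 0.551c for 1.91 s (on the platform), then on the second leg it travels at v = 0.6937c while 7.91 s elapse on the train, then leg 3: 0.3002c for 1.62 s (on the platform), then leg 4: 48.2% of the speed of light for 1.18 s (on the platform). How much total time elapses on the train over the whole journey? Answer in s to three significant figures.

Leg 1: γ = 1/√(1 − 0.551²) = 1/√0.6964 = 1.198; τ_1 = 1.91/1.198 = 1.594 s.
Leg 2: 7.91 s is already measured on the train.
Leg 3: γ = 1/√(1 − 0.3002²) = 1/√0.9099 = 1.048; τ_3 = 1.62/1.048 = 1.545 s.
Leg 4: β = 0.482; γ = 1/√(1 − 0.482²) = 1/√0.7677 = 1.141; τ_4 = 1.18/1.141 = 1.034 s.
Total: 1.594 + 7.910 + 1.545 + 1.034 s.

τ = 12.1 s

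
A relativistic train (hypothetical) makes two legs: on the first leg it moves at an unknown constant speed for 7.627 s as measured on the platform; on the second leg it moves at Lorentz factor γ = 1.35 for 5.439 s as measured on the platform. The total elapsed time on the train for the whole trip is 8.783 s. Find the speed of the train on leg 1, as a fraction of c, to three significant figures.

β = 0.782

Leg 1: speed unknown; τ_1 = 7.627/γ_1.
Leg 2: γ = 1.35; τ_2 = 5.439/1.350 = 4.029 s.
Total proper time: τ_1 + 4.029 = 8.783, so τ_1 = 8.783 − 4.029 = 4.754 s.
γ_1 = 7.627/4.754 = 1.604; β = √(1 − 1/γ²) = √0.6115.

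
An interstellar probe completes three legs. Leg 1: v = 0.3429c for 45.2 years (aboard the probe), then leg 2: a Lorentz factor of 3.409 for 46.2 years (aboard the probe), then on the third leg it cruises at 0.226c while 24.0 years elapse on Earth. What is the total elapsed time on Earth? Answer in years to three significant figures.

Δt = 230 years

Leg 1: γ = 1/√(1 − 0.3429²) = 1/√0.8824 = 1.065; Δt_1 = 1.065 × 45.2 = 48.12 years.
Leg 2: γ = 3.409; Δt_2 = 3.409 × 46.2 = 157.5 years.
Leg 3: 24.0 years is already measured on Earth.
Total: 48.12 + 157.5 + 24.00 years.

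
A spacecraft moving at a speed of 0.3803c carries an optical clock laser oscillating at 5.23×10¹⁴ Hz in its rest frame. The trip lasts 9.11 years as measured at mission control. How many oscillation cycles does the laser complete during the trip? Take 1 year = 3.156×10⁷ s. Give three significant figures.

N = 1.39×10²³

γ = 1/√(1 − 0.3803²) = 1/√0.8554 = 1.081
The oscillator's own cycle count is N = f × τ where τ is the proper time aboard the spacecraft. τ = Δt/γ = 9.11/1.081 = 8.426 years = 2.659×10⁸ s.
N = 5.23×10¹⁴ × 2.659×10⁸ = 1.391×10²³.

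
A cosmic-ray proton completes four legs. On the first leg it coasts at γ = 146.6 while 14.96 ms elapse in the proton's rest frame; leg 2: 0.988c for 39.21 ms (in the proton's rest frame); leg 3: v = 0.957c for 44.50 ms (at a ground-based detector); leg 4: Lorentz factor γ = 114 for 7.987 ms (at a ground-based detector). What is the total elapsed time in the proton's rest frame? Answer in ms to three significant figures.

τ = 67.1 ms

Leg 1: 14.96 ms is already measured in the proton's rest frame.
Leg 2: 39.21 ms is already measured in the proton's rest frame.
Leg 3: γ = 1/√(1 − 0.957²) = 1/√0.08415 = 3.447; τ_3 = 44.50/3.447 = 12.91 ms.
Leg 4: γ = 114; τ_4 = 7.987/114.0 = 0.07006 ms.
Total: 14.96 + 39.21 + 12.91 + 0.07006 ms.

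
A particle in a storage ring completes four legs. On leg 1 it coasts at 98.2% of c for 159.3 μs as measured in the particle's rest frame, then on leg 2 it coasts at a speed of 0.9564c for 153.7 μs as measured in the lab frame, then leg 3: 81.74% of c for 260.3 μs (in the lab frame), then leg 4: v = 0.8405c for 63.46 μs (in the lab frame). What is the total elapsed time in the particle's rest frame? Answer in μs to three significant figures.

τ = 389 μs

Leg 1: 159.3 μs is already measured in the particle's rest frame.
Leg 2: γ = 1/√(1 − 0.9564²) = 1/√0.08530 = 3.424; τ_2 = 153.7/3.424 = 44.89 μs.
Leg 3: β = 0.8174; γ = 1/√(1 − 0.8174²) = 1/√0.3319 = 1.736; τ_3 = 260.3/1.736 = 150.0 μs.
Leg 4: γ = 1/√(1 − 0.8405²) = 1/√0.2936 = 1.846; τ_4 = 63.46/1.846 = 34.38 μs.
Total: 159.3 + 44.89 + 150.0 + 34.38 μs.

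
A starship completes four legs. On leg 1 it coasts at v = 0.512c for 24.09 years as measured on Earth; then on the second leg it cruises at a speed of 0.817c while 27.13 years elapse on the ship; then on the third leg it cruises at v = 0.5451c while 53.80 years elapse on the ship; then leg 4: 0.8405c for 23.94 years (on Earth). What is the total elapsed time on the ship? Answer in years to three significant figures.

τ = 115 years

Leg 1: γ = 1/√(1 − 0.512²) = 1/√0.7379 = 1.164; τ_1 = 24.09/1.164 = 20.69 years.
Leg 2: 27.13 years is already measured on the ship.
Leg 3: 53.80 years is already measured on the ship.
Leg 4: γ = 1/√(1 − 0.8405²) = 1/√0.2936 = 1.846; τ_4 = 23.94/1.846 = 12.97 years.
Total: 20.69 + 27.13 + 53.80 + 12.97 years.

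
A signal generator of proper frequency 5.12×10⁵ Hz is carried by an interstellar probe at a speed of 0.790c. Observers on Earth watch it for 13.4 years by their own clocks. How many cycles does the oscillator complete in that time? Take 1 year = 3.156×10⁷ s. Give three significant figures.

γ = 1/√(1 − 0.790²) = 1/√0.3759 = 1.631
During 13.4 years of lab time, the oscillator's proper time advances by τ = Δt/γ = 13.4/1.631 = 8.216 years = 2.593×10⁸ s.
N = f × τ = 5.12×10⁵ × 2.593×10⁸ = 1.328×10¹⁴.

N = 1.33×10¹⁴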